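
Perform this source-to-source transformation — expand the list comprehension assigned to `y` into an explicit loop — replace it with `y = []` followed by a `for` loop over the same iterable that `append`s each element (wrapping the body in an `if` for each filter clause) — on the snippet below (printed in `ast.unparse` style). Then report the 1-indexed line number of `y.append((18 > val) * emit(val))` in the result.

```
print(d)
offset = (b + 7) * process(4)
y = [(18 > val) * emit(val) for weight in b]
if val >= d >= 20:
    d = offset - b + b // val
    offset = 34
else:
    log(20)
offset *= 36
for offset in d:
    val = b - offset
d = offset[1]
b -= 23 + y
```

Transformed code:
print(d)
offset = (b + 7) * process(4)
y = []
for weight in b:
    y.append((18 > val) * emit(val))
if val >= d >= 20:
    d = offset - b + b // val
    offset = 34
else:
    log(20)
offset *= 36
for offset in d:
    val = b - offset
d = offset[1]
b -= 23 + y

5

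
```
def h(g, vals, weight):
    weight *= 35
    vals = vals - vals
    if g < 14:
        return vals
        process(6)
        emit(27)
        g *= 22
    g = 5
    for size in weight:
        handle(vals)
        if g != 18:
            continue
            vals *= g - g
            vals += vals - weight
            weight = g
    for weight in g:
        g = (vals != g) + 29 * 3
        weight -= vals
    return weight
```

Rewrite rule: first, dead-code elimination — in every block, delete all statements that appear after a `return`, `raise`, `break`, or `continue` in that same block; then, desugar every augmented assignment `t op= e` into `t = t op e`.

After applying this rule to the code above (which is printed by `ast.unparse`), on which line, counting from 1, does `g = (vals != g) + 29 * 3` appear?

Transformed code:
def h(g, vals, weight):
    weight = weight * 35
    vals = vals - vals
    if g < 14:
        return vals
    g = 5
    for size in weight:
        handle(vals)
        if g != 18:
            continue
    for weight in g:
        g = (vals != g) + 29 * 3
        weight = weight - vals
    return weight

12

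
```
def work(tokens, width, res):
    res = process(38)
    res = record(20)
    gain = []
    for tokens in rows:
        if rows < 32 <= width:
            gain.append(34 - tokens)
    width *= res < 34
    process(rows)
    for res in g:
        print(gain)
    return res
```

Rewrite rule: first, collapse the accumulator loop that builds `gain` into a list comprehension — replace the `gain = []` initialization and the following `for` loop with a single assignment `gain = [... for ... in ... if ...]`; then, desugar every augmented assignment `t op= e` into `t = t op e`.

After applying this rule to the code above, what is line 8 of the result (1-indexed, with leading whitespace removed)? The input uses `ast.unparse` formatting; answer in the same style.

print(gain)

Transformed code:
def work(tokens, width, res):
    res = process(38)
    res = record(20)
    gain = [34 - tokens for tokens in rows if rows < 32 <= width]
    width = width * (res < 34)
    process(rows)
    for res in g:
        print(gain)
    return res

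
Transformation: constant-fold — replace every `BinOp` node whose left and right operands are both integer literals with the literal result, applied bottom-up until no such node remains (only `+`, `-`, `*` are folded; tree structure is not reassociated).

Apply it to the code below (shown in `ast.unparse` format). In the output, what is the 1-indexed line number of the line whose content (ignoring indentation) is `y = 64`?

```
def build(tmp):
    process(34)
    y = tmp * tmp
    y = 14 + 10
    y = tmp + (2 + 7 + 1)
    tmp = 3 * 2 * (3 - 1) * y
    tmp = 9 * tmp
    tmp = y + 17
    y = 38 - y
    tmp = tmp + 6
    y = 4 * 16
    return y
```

11

Transformed code:
def build(tmp):
    process(34)
    y = tmp * tmp
    y = 24
    y = tmp + 10
    tmp = 12 * y
    tmp = 9 * tmp
    tmp = y + 17
    y = 38 - y
    tmp = tmp + 6
    y = 64
    return y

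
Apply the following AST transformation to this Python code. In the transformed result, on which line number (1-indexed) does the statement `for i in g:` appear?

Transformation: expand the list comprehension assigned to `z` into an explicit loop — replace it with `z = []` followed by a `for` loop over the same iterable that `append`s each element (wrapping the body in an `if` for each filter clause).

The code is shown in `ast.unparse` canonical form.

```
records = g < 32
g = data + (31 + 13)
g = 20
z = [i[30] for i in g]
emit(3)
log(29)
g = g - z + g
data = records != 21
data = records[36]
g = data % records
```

Transformed code:
records = g < 32
g = data + (31 + 13)
g = 20
z = []
for i in g:
    z.append(i[30])
emit(3)
log(29)
g = g - z + g
data = records != 21
data = records[36]
g = data % records

5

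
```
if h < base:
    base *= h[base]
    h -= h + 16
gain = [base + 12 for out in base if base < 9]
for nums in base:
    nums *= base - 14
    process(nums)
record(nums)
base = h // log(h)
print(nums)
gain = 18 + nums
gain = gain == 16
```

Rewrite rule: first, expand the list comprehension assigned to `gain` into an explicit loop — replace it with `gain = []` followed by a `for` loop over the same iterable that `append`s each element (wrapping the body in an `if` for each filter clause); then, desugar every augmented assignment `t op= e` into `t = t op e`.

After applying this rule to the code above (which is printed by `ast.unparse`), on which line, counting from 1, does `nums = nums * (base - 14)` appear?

9

Transformed code:
if h < base:
    base = base * h[base]
    h = h - (h + 16)
gain = []
for out in base:
    if base < 9:
        gain.append(base + 12)
for nums in base:
    nums = nums * (base - 14)
    process(nums)
record(nums)
base = h // log(h)
print(nums)
gain = 18 + nums
gain = gain == 16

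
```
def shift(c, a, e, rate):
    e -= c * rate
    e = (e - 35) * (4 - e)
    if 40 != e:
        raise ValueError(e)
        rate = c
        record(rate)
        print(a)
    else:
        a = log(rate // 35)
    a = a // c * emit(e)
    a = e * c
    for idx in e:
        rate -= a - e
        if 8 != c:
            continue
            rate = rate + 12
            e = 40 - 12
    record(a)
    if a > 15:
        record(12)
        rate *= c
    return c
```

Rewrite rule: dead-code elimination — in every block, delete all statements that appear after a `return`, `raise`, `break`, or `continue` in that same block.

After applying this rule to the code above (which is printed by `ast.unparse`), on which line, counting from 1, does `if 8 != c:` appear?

12

Transformed code:
def shift(c, a, e, rate):
    e -= c * rate
    e = (e - 35) * (4 - e)
    if 40 != e:
        raise ValueError(e)
    else:
        a = log(rate // 35)
    a = a // c * emit(e)
    a = e * c
    for idx in e:
        rate -= a - e
        if 8 != c:
            continue
    record(a)
    if a > 15:
        record(12)
        rate *= c
    return c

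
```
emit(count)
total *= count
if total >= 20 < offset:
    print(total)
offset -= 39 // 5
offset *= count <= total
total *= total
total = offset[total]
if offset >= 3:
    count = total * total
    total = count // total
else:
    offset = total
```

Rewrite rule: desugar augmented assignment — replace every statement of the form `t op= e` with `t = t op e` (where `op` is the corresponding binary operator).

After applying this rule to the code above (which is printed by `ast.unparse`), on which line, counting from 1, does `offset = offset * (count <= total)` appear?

6

Transformed code:
emit(count)
total = total * count
if total >= 20 < offset:
    print(total)
offset = offset - 39 // 5
offset = offset * (count <= total)
total = total * total
total = offset[total]
if offset >= 3:
    count = total * total
    total = count // total
else:
    offset = total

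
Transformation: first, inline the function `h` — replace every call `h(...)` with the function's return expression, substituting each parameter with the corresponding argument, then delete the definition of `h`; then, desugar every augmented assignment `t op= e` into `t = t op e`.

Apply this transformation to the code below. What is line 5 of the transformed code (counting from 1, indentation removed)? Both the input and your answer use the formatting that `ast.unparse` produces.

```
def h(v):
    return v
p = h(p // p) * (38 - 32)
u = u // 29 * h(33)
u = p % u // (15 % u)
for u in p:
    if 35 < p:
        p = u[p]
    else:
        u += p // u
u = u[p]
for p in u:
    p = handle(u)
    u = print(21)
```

Transformed code:
p = p // p * (38 - 32)
u = u // 29 * 33
u = p % u // (15 % u)
for u in p:
    if 35 < p:
        p = u[p]
    else:
        u = u + p // u
u = u[p]
for p in u:
    p = handle(u)
    u = print(21)

if 35 < p:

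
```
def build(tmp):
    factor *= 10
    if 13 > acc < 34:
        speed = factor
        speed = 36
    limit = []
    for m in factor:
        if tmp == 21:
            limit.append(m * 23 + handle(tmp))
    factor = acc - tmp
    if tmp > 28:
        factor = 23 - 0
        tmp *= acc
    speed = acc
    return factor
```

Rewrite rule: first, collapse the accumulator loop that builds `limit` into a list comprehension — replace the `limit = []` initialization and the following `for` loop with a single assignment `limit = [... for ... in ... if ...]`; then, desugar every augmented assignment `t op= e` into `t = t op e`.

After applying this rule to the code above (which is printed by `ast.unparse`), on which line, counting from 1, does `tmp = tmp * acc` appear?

10

Transformed code:
def build(tmp):
    factor = factor * 10
    if 13 > acc < 34:
        speed = factor
        speed = 36
    limit = [m * 23 + handle(tmp) for m in factor if tmp == 21]
    factor = acc - tmp
    if tmp > 28:
        factor = 23 - 0
        tmp = tmp * acc
    speed = acc
    return factor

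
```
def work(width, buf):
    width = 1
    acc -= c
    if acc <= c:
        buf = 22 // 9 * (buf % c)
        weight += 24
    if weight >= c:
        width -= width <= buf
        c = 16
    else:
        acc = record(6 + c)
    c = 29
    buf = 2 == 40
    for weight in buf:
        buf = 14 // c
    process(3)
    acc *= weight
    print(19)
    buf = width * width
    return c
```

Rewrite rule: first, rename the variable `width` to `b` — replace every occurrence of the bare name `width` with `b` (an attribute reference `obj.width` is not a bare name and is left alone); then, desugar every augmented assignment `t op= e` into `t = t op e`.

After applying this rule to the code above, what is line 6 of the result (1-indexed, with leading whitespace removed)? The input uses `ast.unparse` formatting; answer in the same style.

Transformed code:
def work(b, buf):
    b = 1
    acc = acc - c
    if acc <= c:
        buf = 22 // 9 * (buf % c)
        weight = weight + 24
    if weight >= c:
        b = b - (b <= buf)
        c = 16
    else:
        acc = record(6 + c)
    c = 29
    buf = 2 == 40
    for weight in buf:
        buf = 14 // c
    process(3)
    acc = acc * weight
    print(19)
    buf = b * b
    return c

weight = weight + 24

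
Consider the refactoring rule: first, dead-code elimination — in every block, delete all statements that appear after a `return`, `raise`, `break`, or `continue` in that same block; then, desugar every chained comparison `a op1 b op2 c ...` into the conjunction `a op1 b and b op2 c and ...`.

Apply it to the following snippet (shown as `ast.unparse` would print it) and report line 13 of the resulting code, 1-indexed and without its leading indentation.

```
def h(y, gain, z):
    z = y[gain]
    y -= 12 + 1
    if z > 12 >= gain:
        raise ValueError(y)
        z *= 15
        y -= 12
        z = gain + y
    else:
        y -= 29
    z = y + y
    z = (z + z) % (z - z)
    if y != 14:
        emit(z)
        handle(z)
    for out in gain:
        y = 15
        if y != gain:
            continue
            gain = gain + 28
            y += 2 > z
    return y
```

for out in gain:

Transformed code:
def h(y, gain, z):
    z = y[gain]
    y -= 12 + 1
    if z > 12 and 12 >= gain:
        raise ValueError(y)
    else:
        y -= 29
    z = y + y
    z = (z + z) % (z - z)
    if y != 14:
        emit(z)
        handle(z)
    for out in gain:
        y = 15
        if y != gain:
            continue
    return y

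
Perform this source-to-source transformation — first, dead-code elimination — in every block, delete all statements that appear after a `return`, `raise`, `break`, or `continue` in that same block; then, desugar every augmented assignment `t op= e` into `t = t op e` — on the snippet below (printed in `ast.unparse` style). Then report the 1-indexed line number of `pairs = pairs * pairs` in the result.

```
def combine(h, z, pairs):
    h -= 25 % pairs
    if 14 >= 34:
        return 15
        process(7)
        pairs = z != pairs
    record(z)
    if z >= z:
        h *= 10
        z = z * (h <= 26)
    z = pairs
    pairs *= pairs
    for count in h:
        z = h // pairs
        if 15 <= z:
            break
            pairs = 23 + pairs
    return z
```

10

Transformed code:
def combine(h, z, pairs):
    h = h - 25 % pairs
    if 14 >= 34:
        return 15
    record(z)
    if z >= z:
        h = h * 10
        z = z * (h <= 26)
    z = pairs
    pairs = pairs * pairs
    for count in h:
        z = h // pairs
        if 15 <= z:
            break
    return z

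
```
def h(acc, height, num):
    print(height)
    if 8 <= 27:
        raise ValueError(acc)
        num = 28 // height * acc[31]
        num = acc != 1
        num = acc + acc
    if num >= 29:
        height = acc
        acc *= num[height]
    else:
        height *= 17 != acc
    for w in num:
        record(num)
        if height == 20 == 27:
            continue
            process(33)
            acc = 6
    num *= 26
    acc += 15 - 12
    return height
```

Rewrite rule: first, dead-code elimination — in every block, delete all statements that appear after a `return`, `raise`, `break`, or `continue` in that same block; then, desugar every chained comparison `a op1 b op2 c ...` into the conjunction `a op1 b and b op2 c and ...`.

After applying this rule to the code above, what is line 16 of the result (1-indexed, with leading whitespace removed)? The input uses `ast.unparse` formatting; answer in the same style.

Transformed code:
def h(acc, height, num):
    print(height)
    if 8 <= 27:
        raise ValueError(acc)
    if num >= 29:
        height = acc
        acc *= num[height]
    else:
        height *= 17 != acc
    for w in num:
        record(num)
        if height == 20 and 20 == 27:
            continue
    num *= 26
    acc += 15 - 12
    return height

return height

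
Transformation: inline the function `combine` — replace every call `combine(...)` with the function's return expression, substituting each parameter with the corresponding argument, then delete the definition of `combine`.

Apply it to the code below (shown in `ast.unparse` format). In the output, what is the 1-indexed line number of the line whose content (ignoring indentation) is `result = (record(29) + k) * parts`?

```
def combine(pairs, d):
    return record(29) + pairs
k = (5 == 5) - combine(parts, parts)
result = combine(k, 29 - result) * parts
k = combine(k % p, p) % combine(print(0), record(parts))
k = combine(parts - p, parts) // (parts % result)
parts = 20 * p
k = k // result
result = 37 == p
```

Transformed code:
k = (5 == 5) - (record(29) + parts)
result = (record(29) + k) * parts
k = (record(29) + k % p) % (record(29) + print(0))
k = (record(29) + (parts - p)) // (parts % result)
parts = 20 * p
k = k // result
result = 37 == p

2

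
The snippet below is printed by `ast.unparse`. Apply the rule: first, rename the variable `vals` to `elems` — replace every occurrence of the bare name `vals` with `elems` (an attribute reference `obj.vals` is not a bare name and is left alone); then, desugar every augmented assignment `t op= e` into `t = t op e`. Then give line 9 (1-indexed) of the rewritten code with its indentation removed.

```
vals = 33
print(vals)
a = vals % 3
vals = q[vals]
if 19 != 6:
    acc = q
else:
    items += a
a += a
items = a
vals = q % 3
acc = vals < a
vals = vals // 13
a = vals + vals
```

Transformed code:
elems = 33
print(elems)
a = elems % 3
elems = q[elems]
if 19 != 6:
    acc = q
else:
    items = items + a
a = a + a
items = a
elems = q % 3
acc = elems < a
elems = elems // 13
a = elems + elems

a = a + a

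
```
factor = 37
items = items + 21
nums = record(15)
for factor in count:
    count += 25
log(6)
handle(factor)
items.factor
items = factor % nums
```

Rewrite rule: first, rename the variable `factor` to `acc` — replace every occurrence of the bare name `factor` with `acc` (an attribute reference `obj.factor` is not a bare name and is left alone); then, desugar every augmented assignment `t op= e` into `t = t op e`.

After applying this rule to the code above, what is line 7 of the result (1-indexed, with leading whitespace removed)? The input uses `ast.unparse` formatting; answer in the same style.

Transformed code:
acc = 37
items = items + 21
nums = record(15)
for acc in count:
    count = count + 25
log(6)
handle(acc)
items.factor
items = acc % nums

handle(acc)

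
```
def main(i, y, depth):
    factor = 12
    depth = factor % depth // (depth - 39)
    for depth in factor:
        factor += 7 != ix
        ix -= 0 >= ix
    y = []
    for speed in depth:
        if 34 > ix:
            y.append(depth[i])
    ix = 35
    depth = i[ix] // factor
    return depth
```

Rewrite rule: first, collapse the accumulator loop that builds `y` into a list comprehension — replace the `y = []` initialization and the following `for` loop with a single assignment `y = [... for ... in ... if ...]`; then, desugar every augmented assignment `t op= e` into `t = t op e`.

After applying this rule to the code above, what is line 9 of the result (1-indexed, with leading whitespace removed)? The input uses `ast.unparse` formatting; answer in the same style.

Transformed code:
def main(i, y, depth):
    factor = 12
    depth = factor % depth // (depth - 39)
    for depth in factor:
        factor = factor + (7 != ix)
        ix = ix - (0 >= ix)
    y = [depth[i] for speed in depth if 34 > ix]
    ix = 35
    depth = i[ix] // factor
    return depth

depth = i[ix] // factor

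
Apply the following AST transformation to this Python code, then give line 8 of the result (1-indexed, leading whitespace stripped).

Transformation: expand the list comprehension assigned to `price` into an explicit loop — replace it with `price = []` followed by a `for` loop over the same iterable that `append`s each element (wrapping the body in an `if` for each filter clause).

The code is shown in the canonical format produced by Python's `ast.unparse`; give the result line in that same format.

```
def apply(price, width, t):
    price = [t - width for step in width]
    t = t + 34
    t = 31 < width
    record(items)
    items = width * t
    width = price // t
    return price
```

Transformed code:
def apply(price, width, t):
    price = []
    for step in width:
        price.append(t - width)
    t = t + 34
    t = 31 < width
    record(items)
    items = width * t
    width = price // t
    return price

items = width * t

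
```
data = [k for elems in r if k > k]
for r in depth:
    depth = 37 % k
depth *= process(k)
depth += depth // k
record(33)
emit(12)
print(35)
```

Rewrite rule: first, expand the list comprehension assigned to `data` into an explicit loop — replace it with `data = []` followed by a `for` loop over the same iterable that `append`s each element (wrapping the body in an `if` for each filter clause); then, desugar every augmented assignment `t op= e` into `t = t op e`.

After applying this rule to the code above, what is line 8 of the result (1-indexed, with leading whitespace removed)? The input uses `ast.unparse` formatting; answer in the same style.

depth = depth + depth // k

Transformed code:
data = []
for elems in r:
    if k > k:
        data.append(k)
for r in depth:
    depth = 37 % k
depth = depth * process(k)
depth = depth + depth // k
record(33)
emit(12)
print(35)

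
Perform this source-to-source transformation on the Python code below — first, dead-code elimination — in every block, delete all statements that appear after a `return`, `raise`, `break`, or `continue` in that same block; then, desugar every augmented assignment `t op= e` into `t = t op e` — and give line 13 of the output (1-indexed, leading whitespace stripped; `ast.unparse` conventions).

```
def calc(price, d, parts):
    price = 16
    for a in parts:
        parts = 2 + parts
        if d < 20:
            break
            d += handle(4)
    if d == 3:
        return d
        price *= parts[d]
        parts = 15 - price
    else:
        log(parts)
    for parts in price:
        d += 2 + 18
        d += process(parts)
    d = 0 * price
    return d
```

Transformed code:
def calc(price, d, parts):
    price = 16
    for a in parts:
        parts = 2 + parts
        if d < 20:
            break
    if d == 3:
        return d
    else:
        log(parts)
    for parts in price:
        d = d + (2 + 18)
        d = d + process(parts)
    d = 0 * price
    return d

d = d + process(parts)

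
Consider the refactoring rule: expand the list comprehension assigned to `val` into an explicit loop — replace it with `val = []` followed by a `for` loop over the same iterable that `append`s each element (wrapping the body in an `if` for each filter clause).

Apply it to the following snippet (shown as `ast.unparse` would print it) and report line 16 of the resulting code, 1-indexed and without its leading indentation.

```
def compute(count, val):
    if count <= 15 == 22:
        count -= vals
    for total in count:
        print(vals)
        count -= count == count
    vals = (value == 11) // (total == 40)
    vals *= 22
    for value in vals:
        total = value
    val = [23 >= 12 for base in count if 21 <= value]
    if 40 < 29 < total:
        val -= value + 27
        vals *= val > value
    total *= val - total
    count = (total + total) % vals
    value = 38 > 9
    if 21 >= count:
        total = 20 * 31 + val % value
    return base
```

Transformed code:
def compute(count, val):
    if count <= 15 == 22:
        count -= vals
    for total in count:
        print(vals)
        count -= count == count
    vals = (value == 11) // (total == 40)
    vals *= 22
    for value in vals:
        total = value
    val = []
    for base in count:
        if 21 <= value:
            val.append(23 >= 12)
    if 40 < 29 < total:
        val -= value + 27
        vals *= val > value
    total *= val - total
    count = (total + total) % vals
    value = 38 > 9
    if 21 >= count:
        total = 20 * 31 + val % value
    return base

val -= value + 27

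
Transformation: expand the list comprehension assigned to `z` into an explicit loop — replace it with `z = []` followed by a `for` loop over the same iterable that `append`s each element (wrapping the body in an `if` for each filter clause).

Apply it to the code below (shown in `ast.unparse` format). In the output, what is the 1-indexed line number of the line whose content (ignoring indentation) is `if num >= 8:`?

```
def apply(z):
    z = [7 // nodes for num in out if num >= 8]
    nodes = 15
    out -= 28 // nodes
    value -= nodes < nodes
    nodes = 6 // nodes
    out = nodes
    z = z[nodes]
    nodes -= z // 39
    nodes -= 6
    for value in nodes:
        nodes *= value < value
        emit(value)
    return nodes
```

4

Transformed code:
def apply(z):
    z = []
    for num in out:
        if num >= 8:
            z.append(7 // nodes)
    nodes = 15
    out -= 28 // nodes
    value -= nodes < nodes
    nodes = 6 // nodes
    out = nodes
    z = z[nodes]
    nodes -= z // 39
    nodes -= 6
    for value in nodes:
        nodes *= value < value
        emit(value)
    return nodes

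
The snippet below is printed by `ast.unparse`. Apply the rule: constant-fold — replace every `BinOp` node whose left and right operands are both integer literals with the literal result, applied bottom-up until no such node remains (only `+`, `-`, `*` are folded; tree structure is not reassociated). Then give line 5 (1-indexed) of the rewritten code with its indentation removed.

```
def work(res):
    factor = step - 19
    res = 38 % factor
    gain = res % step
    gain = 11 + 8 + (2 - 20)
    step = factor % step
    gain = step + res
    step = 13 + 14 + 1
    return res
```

gain = 1

Transformed code:
def work(res):
    factor = step - 19
    res = 38 % factor
    gain = res % step
    gain = 1
    step = factor % step
    gain = step + res
    step = 28
    return res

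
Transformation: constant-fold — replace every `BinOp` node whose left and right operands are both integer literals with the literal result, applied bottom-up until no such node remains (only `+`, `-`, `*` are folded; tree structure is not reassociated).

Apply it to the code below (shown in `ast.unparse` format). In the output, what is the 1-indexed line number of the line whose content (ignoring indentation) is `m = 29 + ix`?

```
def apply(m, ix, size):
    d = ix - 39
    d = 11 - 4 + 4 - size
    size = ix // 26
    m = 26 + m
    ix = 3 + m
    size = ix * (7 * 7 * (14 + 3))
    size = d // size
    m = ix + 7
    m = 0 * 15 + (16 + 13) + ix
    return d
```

10

Transformed code:
def apply(m, ix, size):
    d = ix - 39
    d = 11 - size
    size = ix // 26
    m = 26 + m
    ix = 3 + m
    size = ix * 833
    size = d // size
    m = ix + 7
    m = 29 + ix
    return d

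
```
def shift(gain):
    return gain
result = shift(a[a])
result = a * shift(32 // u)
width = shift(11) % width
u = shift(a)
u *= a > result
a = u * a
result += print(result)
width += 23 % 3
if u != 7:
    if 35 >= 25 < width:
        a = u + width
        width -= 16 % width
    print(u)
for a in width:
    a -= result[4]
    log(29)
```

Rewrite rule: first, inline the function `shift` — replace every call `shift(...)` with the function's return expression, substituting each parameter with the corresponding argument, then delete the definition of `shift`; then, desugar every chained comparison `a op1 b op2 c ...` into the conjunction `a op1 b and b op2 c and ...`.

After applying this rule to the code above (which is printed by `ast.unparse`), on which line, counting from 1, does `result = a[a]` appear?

Transformed code:
result = a[a]
result = a * (32 // u)
width = 11 % width
u = a
u *= a > result
a = u * a
result += print(result)
width += 23 % 3
if u != 7:
    if 35 >= 25 and 25 < width:
        a = u + width
        width -= 16 % width
    print(u)
for a in width:
    a -= result[4]
    log(29)

1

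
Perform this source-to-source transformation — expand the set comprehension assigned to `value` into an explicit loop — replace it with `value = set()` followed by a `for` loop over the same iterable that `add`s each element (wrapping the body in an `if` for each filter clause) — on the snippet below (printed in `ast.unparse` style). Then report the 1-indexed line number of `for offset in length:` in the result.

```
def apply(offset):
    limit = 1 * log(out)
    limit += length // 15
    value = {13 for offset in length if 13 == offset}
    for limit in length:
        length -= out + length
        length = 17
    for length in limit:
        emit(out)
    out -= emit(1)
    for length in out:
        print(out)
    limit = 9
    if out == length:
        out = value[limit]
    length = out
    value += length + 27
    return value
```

Transformed code:
def apply(offset):
    limit = 1 * log(out)
    limit += length // 15
    value = set()
    for offset in length:
        if 13 == offset:
            value.add(13)
    for limit in length:
        length -= out + length
        length = 17
    for length in limit:
        emit(out)
    out -= emit(1)
    for length in out:
        print(out)
    limit = 9
    if out == length:
        out = value[limit]
    length = out
    value += length + 27
    return value

5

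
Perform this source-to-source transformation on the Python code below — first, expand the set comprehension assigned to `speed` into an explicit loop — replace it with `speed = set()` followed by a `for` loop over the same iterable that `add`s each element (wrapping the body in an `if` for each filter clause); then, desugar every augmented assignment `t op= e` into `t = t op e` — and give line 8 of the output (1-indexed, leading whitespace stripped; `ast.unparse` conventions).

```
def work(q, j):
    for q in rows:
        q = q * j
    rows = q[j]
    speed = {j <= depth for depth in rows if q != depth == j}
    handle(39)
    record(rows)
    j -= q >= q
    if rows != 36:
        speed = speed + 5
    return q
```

Transformed code:
def work(q, j):
    for q in rows:
        q = q * j
    rows = q[j]
    speed = set()
    for depth in rows:
        if q != depth == j:
            speed.add(j <= depth)
    handle(39)
    record(rows)
    j = j - (q >= q)
    if rows != 36:
        speed = speed + 5
    return q

speed.add(j <= depth)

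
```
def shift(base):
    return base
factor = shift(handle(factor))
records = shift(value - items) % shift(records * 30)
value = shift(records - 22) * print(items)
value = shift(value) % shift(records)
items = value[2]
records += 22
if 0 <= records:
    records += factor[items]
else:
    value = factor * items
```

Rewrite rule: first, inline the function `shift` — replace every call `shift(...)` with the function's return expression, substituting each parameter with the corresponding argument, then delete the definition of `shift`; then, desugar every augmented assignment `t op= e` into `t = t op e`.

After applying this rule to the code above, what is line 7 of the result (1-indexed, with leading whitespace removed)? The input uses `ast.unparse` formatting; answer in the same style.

if 0 <= records:

Transformed code:
factor = handle(factor)
records = (value - items) % (records * 30)
value = (records - 22) * print(items)
value = value % records
items = value[2]
records = records + 22
if 0 <= records:
    records = records + factor[items]
else:
    value = factor * items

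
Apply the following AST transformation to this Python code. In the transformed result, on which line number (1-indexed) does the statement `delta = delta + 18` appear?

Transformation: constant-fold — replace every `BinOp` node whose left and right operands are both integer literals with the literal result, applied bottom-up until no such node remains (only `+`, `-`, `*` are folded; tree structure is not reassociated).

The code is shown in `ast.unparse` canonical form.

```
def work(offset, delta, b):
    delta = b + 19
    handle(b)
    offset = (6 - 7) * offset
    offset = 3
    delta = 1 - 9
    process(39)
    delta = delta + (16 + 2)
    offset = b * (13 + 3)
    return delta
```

Transformed code:
def work(offset, delta, b):
    delta = b + 19
    handle(b)
    offset = -1 * offset
    offset = 3
    delta = -8
    process(39)
    delta = delta + 18
    offset = b * 16
    return delta

8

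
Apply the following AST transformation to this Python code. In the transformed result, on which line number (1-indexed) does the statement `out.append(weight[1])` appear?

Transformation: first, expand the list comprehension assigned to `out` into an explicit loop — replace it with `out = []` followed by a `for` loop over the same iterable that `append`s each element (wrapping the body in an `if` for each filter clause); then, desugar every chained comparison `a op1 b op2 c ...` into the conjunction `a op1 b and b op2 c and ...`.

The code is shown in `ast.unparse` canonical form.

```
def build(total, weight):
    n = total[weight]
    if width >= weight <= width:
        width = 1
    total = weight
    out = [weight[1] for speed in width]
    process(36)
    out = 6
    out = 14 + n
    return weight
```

8

Transformed code:
def build(total, weight):
    n = total[weight]
    if width >= weight and weight <= width:
        width = 1
    total = weight
    out = []
    for speed in width:
        out.append(weight[1])
    process(36)
    out = 6
    out = 14 + n
    return weight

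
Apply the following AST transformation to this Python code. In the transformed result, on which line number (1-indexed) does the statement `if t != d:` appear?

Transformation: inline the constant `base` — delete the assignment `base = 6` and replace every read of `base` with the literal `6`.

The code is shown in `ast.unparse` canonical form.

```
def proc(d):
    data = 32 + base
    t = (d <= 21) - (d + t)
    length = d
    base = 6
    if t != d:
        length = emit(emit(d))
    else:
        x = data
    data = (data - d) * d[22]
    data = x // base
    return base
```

Transformed code:
def proc(d):
    data = 32 + 6
    t = (d <= 21) - (d + t)
    length = d
    if t != d:
        length = emit(emit(d))
    else:
        x = data
    data = (data - d) * d[22]
    data = x // 6
    return 6

5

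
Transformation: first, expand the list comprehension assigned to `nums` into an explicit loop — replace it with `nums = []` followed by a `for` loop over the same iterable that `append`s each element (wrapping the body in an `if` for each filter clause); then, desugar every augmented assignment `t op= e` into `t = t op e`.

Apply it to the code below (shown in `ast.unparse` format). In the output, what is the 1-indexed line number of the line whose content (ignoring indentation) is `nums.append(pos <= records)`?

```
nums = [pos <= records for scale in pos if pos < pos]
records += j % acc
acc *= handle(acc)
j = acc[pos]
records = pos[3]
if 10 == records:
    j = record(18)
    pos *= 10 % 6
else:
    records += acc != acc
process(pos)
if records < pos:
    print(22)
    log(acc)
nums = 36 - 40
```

4

Transformed code:
nums = []
for scale in pos:
    if pos < pos:
        nums.append(pos <= records)
records = records + j % acc
acc = acc * handle(acc)
j = acc[pos]
records = pos[3]
if 10 == records:
    j = record(18)
    pos = pos * (10 % 6)
else:
    records = records + (acc != acc)
process(pos)
if records < pos:
    print(22)
    log(acc)
nums = 36 - 40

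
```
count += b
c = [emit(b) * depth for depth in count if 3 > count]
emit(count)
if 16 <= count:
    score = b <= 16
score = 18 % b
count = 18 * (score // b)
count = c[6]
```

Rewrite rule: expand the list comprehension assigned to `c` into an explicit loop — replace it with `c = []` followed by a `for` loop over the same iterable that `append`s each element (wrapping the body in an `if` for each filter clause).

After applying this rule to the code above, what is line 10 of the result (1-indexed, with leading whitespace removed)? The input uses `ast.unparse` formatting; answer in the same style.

Transformed code:
count += b
c = []
for depth in count:
    if 3 > count:
        c.append(emit(b) * depth)
emit(count)
if 16 <= count:
    score = b <= 16
score = 18 % b
count = 18 * (score // b)
count = c[6]

count = 18 * (score // b)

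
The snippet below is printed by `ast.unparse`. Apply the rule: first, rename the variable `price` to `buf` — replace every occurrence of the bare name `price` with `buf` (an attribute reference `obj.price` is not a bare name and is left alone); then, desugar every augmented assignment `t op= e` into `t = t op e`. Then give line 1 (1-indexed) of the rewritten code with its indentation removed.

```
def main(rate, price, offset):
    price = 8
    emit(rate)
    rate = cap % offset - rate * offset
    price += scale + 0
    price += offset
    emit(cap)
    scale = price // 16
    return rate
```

Transformed code:
def main(rate, buf, offset):
    buf = 8
    emit(rate)
    rate = cap % offset - rate * offset
    buf = buf + (scale + 0)
    buf = buf + offset
    emit(cap)
    scale = buf // 16
    return rate

def main(rate, buf, offset):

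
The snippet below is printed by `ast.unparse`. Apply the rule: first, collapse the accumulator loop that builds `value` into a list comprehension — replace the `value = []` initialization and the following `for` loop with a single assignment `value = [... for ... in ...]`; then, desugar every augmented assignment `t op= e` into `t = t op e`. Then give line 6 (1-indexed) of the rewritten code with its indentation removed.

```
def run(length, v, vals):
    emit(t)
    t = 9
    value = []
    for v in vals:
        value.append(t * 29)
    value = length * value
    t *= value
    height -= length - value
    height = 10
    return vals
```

Transformed code:
def run(length, v, vals):
    emit(t)
    t = 9
    value = [t * 29 for v in vals]
    value = length * value
    t = t * value
    height = height - (length - value)
    height = 10
    return vals

t = t * value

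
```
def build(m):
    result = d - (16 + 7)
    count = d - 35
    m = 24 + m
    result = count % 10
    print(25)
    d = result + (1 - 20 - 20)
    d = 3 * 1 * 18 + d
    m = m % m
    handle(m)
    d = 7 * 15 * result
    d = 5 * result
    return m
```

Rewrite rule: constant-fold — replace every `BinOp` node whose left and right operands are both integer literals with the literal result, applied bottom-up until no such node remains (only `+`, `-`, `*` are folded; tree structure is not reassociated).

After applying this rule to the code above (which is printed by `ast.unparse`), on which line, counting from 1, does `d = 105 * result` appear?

11

Transformed code:
def build(m):
    result = d - 23
    count = d - 35
    m = 24 + m
    result = count % 10
    print(25)
    d = result + -39
    d = 54 + d
    m = m % m
    handle(m)
    d = 105 * result
    d = 5 * result
    return m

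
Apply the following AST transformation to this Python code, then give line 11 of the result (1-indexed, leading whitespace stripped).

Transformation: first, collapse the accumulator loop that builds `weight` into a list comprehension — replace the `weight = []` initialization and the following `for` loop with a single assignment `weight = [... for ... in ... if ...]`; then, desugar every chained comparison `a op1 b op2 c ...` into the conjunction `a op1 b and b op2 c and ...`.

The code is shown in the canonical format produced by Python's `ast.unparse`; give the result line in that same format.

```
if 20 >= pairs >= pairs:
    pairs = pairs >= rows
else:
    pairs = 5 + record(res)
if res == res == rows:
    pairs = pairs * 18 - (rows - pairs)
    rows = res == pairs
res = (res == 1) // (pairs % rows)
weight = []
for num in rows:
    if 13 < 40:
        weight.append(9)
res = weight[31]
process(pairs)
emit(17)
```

process(pairs)

Transformed code:
if 20 >= pairs and pairs >= pairs:
    pairs = pairs >= rows
else:
    pairs = 5 + record(res)
if res == res and res == rows:
    pairs = pairs * 18 - (rows - pairs)
    rows = res == pairs
res = (res == 1) // (pairs % rows)
weight = [9 for num in rows if 13 < 40]
res = weight[31]
process(pairs)
emit(17)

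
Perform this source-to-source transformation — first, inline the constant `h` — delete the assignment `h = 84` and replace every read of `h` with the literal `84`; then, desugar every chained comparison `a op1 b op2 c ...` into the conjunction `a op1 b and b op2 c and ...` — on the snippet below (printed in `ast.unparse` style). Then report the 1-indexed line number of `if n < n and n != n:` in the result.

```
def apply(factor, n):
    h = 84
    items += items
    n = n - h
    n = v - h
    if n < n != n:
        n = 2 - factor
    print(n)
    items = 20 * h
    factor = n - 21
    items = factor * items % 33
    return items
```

5

Transformed code:
def apply(factor, n):
    items += items
    n = n - 84
    n = v - 84
    if n < n and n != n:
        n = 2 - factor
    print(n)
    items = 20 * 84
    factor = n - 21
    items = factor * items % 33
    return items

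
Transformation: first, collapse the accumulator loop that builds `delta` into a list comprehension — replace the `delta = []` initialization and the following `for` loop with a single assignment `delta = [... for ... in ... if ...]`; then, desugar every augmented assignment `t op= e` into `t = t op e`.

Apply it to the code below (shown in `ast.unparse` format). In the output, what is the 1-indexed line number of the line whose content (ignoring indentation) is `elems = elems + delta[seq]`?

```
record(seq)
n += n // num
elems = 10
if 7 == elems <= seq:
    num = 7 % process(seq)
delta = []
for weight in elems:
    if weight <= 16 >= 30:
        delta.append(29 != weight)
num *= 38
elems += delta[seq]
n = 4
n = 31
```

8

Transformed code:
record(seq)
n = n + n // num
elems = 10
if 7 == elems <= seq:
    num = 7 % process(seq)
delta = [29 != weight for weight in elems if weight <= 16 >= 30]
num = num * 38
elems = elems + delta[seq]
n = 4
n = 31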